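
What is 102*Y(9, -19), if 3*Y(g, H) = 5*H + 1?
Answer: -3196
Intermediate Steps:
Y(g, H) = ⅓ + 5*H/3 (Y(g, H) = (5*H + 1)/3 = (1 + 5*H)/3 = ⅓ + 5*H/3)
102*Y(9, -19) = 102*(⅓ + (5/3)*(-19)) = 102*(⅓ - 95/3) = 102*(-94/3) = -3196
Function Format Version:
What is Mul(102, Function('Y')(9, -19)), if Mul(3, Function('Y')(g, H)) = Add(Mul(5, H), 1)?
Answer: -3196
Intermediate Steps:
Function('Y')(g, H) = Add(Rational(1, 3), Mul(Rational(5, 3), H)) (Function('Y')(g, H) = Mul(Rational(1, 3), Add(Mul(5, H), 1)) = Mul(Rational(1, 3), Add(1, Mul(5, H))) = Add(Rational(1, 3), Mul(Rational(5, 3), H)))
Mul(102, Function('Y')(9, -19)) = Mul(102, Add(Rational(1, 3), Mul(Rational(5, 3), -19))) = Mul(102, Add(Rational(1, 3), Rational(-95, 3))) = Mul(102, Rational(-94, 3)) = -3196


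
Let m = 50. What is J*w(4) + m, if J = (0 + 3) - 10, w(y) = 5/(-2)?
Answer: 135/2 ≈ 67.500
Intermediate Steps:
w(y) = -5/2 (w(y) = 5*(-½) = -5/2)
J = -7 (J = 3 - 10 = -7)
J*w(4) + m = -7*(-5/2) + 50 = 35/2 + 50 = 135/2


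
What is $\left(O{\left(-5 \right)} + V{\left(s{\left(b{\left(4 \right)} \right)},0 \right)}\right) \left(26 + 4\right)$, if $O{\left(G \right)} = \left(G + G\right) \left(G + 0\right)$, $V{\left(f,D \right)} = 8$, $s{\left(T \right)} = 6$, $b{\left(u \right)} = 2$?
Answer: $1740$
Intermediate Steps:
$O{\left(G \right)} = 2 G^{2}$ ($O{\left(G \right)} = 2 G G = 2 G^{2}$)
$\left(O{\left(-5 \right)} + V{\left(s{\left(b{\left(4 \right)} \right)},0 \right)}\right) \left(26 + 4\right) = \left(2 \left(-5\right)^{2} + 8\right) \left(26 + 4\right) = \left(2 \cdot 25 + 8\right) 30 = \left(50 + 8\right) 30 = 58 \cdot 30 = 1740$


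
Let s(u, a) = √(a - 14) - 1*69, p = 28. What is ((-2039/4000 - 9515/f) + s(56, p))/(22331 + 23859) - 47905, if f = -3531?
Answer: -2841147909590519/59307960000 + √14/46190 ≈ -47905.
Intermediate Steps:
s(u, a) = -69 + √(-14 + a) (s(u, a) = √(-14 + a) - 69 = -69 + √(-14 + a))
((-2039/4000 - 9515/f) + s(56, p))/(22331 + 23859) - 47905 = ((-2039/4000 - 9515/(-3531)) + (-69 + √(-14 + 28)))/(22331 + 23859) - 47905 = ((-2039*1/4000 - 9515*(-1/3531)) + (-69 + √14))/46190 - 47905 = ((-2039/4000 + 865/321) + (-69 + √14))*(1/46190) - 47905 = (2805481/1284000 + (-69 + √14))*(1/46190) - 47905 = (-85790519/1284000 + √14)*(1/46190) - 47905 = (-85790519/59307960000 + √14/46190) - 47905 = -2841147909590519/59307960000 + √14/46190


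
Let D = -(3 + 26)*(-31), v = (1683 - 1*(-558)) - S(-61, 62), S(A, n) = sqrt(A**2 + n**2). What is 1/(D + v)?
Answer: 628/1970407 + sqrt(7565)/9852035 ≈ 0.00032754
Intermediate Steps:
v = 2241 - sqrt(7565) (v = (1683 - 1*(-558)) - sqrt((-61)**2 + 62**2) = (1683 + 558) - sqrt(3721 + 3844) = 2241 - sqrt(7565) ≈ 2154.0)
D = 899 (D = -29*(-31) = -1*(-899) = 899)
1/(D + v) = 1/(899 + (2241 - sqrt(7565))) = 1/(3140 - sqrt(7565))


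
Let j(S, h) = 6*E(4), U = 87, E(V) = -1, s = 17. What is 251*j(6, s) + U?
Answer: -1419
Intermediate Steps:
j(S, h) = -6 (j(S, h) = 6*(-1) = -6)
251*j(6, s) + U = 251*(-6) + 87 = -1506 + 87 = -1419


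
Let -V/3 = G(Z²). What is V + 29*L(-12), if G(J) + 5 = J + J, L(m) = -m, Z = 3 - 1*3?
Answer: 363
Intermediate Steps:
Z = 0 (Z = 3 - 3 = 0)
G(J) = -5 + 2*J (G(J) = -5 + (J + J) = -5 + 2*J)
V = 15 (V = -3*(-5 + 2*0²) = -3*(-5 + 2*0) = -3*(-5 + 0) = -3*(-5) = 15)
V + 29*L(-12) = 15 + 29*(-1*(-12)) = 15 + 29*12 = 15 + 348 = 363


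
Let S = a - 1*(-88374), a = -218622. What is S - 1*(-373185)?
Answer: 242937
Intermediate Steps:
S = -130248 (S = -218622 - 1*(-88374) = -218622 + 88374 = -130248)
S - 1*(-373185) = -130248 - 1*(-373185) = -130248 + 373185 = 242937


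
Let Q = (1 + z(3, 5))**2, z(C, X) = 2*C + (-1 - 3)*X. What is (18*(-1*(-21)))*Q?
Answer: 63882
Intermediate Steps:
z(C, X) = -4*X + 2*C (z(C, X) = 2*C - 4*X = -4*X + 2*C)
Q = 169 (Q = (1 + (-4*5 + 2*3))**2 = (1 + (-20 + 6))**2 = (1 - 14)**2 = (-13)**2 = 169)
(18*(-1*(-21)))*Q = (18*(-1*(-21)))*169 = (18*21)*169 = 378*169 = 63882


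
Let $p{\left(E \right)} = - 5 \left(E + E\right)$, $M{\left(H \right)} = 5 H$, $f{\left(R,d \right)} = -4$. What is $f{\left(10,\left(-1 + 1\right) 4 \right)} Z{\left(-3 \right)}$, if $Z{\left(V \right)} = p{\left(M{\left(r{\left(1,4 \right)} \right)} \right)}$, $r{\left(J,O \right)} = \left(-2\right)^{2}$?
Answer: $800$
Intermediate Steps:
$r{\left(J,O \right)} = 4$
$p{\left(E \right)} = - 10 E$ ($p{\left(E \right)} = - 5 \cdot 2 E = - 10 E$)
$Z{\left(V \right)} = -200$ ($Z{\left(V \right)} = - 10 \cdot 5 \cdot 4 = \left(-10\right) 20 = -200$)
$f{\left(10,\left(-1 + 1\right) 4 \right)} Z{\left(-3 \right)} = \left(-4\right) \left(-200\right) = 800$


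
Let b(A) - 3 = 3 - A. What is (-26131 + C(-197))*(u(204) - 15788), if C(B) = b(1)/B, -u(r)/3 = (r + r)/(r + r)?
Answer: 81289099292/197 ≈ 4.1264e+8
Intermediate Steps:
b(A) = 6 - A (b(A) = 3 + (3 - A) = 6 - A)
u(r) = -3 (u(r) = -3*(r + r)/(r + r) = -3*2*r/(2*r) = -3*2*r*1/(2*r) = -3*1 = -3)
C(B) = 5/B (C(B) = (6 - 1*1)/B = (6 - 1)/B = 5/B)
(-26131 + C(-197))*(u(204) - 15788) = (-26131 + 5/(-197))*(-3 - 15788) = (-26131 + 5*(-1/197))*(-15791) = (-26131 - 5/197)*(-15791) = -5147812/197*(-15791) = 81289099292/197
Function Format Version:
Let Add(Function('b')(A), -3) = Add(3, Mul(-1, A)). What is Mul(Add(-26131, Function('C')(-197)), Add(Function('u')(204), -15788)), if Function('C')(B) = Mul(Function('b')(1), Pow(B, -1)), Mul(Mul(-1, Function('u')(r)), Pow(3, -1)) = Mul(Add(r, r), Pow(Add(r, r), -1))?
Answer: Rational(81289099292, 197) ≈ 4.1264e+8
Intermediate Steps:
Function('b')(A) = Add(6, Mul(-1, A)) (Function('b')(A) = Add(3, Add(3, Mul(-1, A))) = Add(6, Mul(-1, A)))
Function('u')(r) = -3 (Function('u')(r) = Mul(-3, Mul(Add(r, r), Pow(Add(r, r), -1))) = Mul(-3, Mul(Mul(2, r), Pow(Mul(2, r), -1))) = Mul(-3, Mul(Mul(2, r), Mul(Rational(1, 2), Pow(r, -1)))) = Mul(-3, 1) = -3)
Function('C')(B) = Mul(5, Pow(B, -1)) (Function('C')(B) = Mul(Add(6, Mul(-1, 1)), Pow(B, -1)) = Mul(Add(6, -1), Pow(B, -1)) = Mul(5, Pow(B, -1)))
Mul(Add(-26131, Function('C')(-197)), Add(Function('u')(204), -15788)) = Mul(Add(-26131, Mul(5, Pow(-197, -1))), Add(-3, -15788)) = Mul(Add(-26131, Mul(5, Rational(-1, 197))), -15791) = Mul(Add(-26131, Rational(-5, 197)), -15791) = Mul(Rational(-5147812, 197), -15791) = Rational(81289099292, 197)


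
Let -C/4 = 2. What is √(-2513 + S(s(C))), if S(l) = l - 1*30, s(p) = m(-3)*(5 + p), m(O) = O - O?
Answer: I*√2543 ≈ 50.428*I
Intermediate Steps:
C = -8 (C = -4*2 = -8)
m(O) = 0
s(p) = 0 (s(p) = 0*(5 + p) = 0)
S(l) = -30 + l (S(l) = l - 30 = -30 + l)
√(-2513 + S(s(C))) = √(-2513 + (-30 + 0)) = √(-2513 - 30) = √(-2543) = I*√2543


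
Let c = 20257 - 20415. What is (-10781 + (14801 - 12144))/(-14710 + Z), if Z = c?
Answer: 677/1239 ≈ 0.54641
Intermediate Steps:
c = -158
Z = -158
(-10781 + (14801 - 12144))/(-14710 + Z) = (-10781 + (14801 - 12144))/(-14710 - 158) = (-10781 + 2657)/(-14868) = -8124*(-1/14868) = 677/1239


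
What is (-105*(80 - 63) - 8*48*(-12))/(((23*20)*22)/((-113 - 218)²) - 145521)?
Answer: -309290703/15943416161 ≈ -0.019399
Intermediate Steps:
(-105*(80 - 63) - 8*48*(-12))/(((23*20)*22)/((-113 - 218)²) - 145521) = (-105*17 - 384*(-12))/((460*22)/((-331)²) - 145521) = (-1785 + 4608)/(10120/109561 - 145521) = 2823/(10120*(1/109561) - 145521) = 2823/(10120/109561 - 145521) = 2823/(-15943416161/109561) = 2823*(-109561/15943416161) = -309290703/15943416161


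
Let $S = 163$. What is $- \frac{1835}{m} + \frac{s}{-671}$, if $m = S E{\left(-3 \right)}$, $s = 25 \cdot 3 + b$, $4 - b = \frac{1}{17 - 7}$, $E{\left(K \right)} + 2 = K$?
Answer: $\frac{2333963}{1093730} \approx 2.1339$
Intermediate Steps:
$E{\left(K \right)} = -2 + K$
$b = \frac{39}{10}$ ($b = 4 - \frac{1}{17 - 7} = 4 - \frac{1}{10} = \frac{39}{10} \approx 3.9$)
$s = \frac{789}{10}$ ($s = 25 \cdot 3 + \frac{39}{10} = 75 + \frac{39}{10} = \frac{789}{10} \approx 78.9$)
$m = -815$ ($m = 163 \left(-2 - 3\right) = 163 \left(-5\right) = -815$)
$- \frac{1835}{m} + \frac{s}{-671} = - \frac{1835}{-815} + \frac{789}{10 \left(-671\right)} = \left(-1835\right) \left(- \frac{1}{815}\right) + \frac{789}{10} \left(- \frac{1}{671}\right) = \frac{367}{163} - \frac{789}{6710} = \frac{2333963}{1093730}$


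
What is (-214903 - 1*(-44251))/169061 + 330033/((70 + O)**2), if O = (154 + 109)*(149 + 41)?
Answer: -142419028444729/141109671499200 ≈ -1.0093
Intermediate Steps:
O = 49970 (O = 263*190 = 49970)
(-214903 - 1*(-44251))/169061 + 330033/((70 + O)**2) = (-214903 - 1*(-44251))/169061 + 330033/((70 + 49970)**2) = (-214903 + 44251)*(1/169061) + 330033/(50040**2) = -170652*1/169061 + 330033/2504001600 = -170652/169061 + 330033*(1/2504001600) = -170652/169061 + 110011/834667200 = -142419028444729/141109671499200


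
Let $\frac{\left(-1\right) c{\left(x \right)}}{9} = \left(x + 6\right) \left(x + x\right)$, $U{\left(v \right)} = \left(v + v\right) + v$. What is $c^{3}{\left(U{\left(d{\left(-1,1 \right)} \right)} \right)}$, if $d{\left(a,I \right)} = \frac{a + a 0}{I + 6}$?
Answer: $\frac{9340607016}{117649} \approx 79394.0$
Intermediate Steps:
$d{\left(a,I \right)} = \frac{a}{6 + I}$ ($d{\left(a,I \right)} = \frac{a + 0}{6 + I} = \frac{a}{6 + I}$)
$U{\left(v \right)} = 3 v$ ($U{\left(v \right)} = 2 v + v = 3 v$)
$c{\left(x \right)} = - 18 x \left(6 + x\right)$ ($c{\left(x \right)} = - 9 \left(x + 6\right) \left(x + x\right) = - 9 \left(6 + x\right) 2 x = - 9 \cdot 2 x \left(6 + x\right) = - 18 x \left(6 + x\right)$)
$c^{3}{\left(U{\left(d{\left(-1,1 \right)} \right)} \right)} = \left(- 18 \cdot 3 \left(- \frac{1}{6 + 1}\right) \left(6 + 3 \left(- \frac{1}{6 + 1}\right)\right)\right)^{3} = \left(- 18 \cdot 3 \left(- \frac{1}{7}\right) \left(6 + 3 \left(- \frac{1}{7}\right)\right)\right)^{3} = \left(\left(-18\right) \left(- \frac{3}{7}\right) \left(6 - \frac{3}{7}\right)\right)^{3} = \left(\left(-18\right) \left(- \frac{3}{7}\right) \frac{39}{7}\right)^{3} = \left(\frac{2106}{49}\right)^{3} = \frac{9340607016}{117649}$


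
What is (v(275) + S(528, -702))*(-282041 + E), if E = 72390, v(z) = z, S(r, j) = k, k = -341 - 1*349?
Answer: 87005165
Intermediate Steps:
k = -690 (k = -341 - 349 = -690)
S(r, j) = -690
(v(275) + S(528, -702))*(-282041 + E) = (275 - 690)*(-282041 + 72390) = -415*(-209651) = 87005165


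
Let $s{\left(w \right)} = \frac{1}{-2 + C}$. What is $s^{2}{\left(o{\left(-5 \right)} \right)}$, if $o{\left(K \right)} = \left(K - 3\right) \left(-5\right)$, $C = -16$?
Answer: $\frac{1}{324} \approx 0.0030864$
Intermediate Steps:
$o{\left(K \right)} = 15 - 5 K$ ($o{\left(K \right)} = \left(-3 + K\right) \left(-5\right) = 15 - 5 K$)
$s{\left(w \right)} = - \frac{1}{18}$ ($s{\left(w \right)} = \frac{1}{-2 - 16} = \frac{1}{-18} = - \frac{1}{18}$)
$s^{2}{\left(o{\left(-5 \right)} \right)} = \left(- \frac{1}{18}\right)^{2} = \frac{1}{324}$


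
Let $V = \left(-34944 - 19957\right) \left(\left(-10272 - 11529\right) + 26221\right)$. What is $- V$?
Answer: $242662420$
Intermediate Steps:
$V = -242662420$ ($V = - 54901 \left(\left(-10272 - 11529\right) + 26221\right) = - 54901 \left(-21801 + 26221\right) = \left(-54901\right) 4420 = -242662420$)
$- V = \left(-1\right) \left(-242662420\right) = 242662420$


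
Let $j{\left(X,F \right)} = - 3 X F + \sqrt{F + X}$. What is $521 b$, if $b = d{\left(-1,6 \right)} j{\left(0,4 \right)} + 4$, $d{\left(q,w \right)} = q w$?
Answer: $-4168$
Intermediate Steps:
$j{\left(X,F \right)} = \sqrt{F + X} - 3 F X$ ($j{\left(X,F \right)} = - 3 F X + \sqrt{F + X} = \sqrt{F + X} - 3 F X$)
$b = -8$ ($b = \left(-1\right) 6 \left(\sqrt{4 + 0} - 12 \cdot 0\right) + 4 = - 6 \left(\sqrt{4} + 0\right) + 4 = - 6 \left(2 + 0\right) + 4 = \left(-6\right) 2 + 4 = -12 + 4 = -8$)
$521 b = 521 \left(-8\right) = -4168$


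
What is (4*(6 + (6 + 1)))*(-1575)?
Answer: -81900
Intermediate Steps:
(4*(6 + (6 + 1)))*(-1575) = (4*(6 + 7))*(-1575) = (4*13)*(-1575) = 52*(-1575) = -81900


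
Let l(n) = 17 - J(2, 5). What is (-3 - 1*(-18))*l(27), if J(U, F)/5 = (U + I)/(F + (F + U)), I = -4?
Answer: 535/2 ≈ 267.50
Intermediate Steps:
J(U, F) = 5*(-4 + U)/(U + 2*F) (J(U, F) = 5*((U - 4)/(F + (F + U))) = 5*((-4 + U)/(U + 2*F)) = 5*(-4 + U)/(U + 2*F))
l(n) = 107/6 (l(n) = 17 - 5*(-4 + 2)/(2 + 2*5) = 17 - 5*(-2)/(2 + 10) = 17 - 5*(-2)/12 = 17 - 1*(-⅚) = 17 + ⅚ = 107/6)
(-3 - 1*(-18))*l(27) = (-3 - 1*(-18))*(107/6) = (-3 + 18)*(107/6) = 15*(107/6) = 535/2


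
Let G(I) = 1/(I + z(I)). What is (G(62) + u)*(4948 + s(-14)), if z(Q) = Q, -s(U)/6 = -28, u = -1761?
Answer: -279286277/31 ≈ -9.0092e+6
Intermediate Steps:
s(U) = 168 (s(U) = -6*(-28) = 168)
G(I) = 1/(2*I) (G(I) = 1/(I + I) = 1/(2*I))
(G(62) + u)*(4948 + s(-14)) = ((½)/62 - 1761)*(4948 + 168) = ((½)*(1/62) - 1761)*5116 = (1/124 - 1761)*5116 = -218363/124*5116 = -279286277/31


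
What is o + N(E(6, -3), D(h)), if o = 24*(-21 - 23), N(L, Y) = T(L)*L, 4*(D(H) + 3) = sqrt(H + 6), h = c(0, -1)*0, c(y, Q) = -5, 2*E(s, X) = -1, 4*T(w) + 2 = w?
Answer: -16891/16 ≈ -1055.7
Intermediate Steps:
T(w) = -1/2 + w/4
E(s, X) = -1/2 (E(s, X) = (1/2)*(-1) = -1/2)
h = 0 (h = -5*0 = 0)
D(H) = -3 + sqrt(6 + H)/4 (D(H) = -3 + sqrt(H + 6)/4 = -3 + sqrt(6 + H)/4)
N(L, Y) = L*(-1/2 + L/4) (N(L, Y) = (-1/2 + L/4)*L = L*(-1/2 + L/4))
o = -1056 (o = 24*(-44) = -1056)
o + N(E(6, -3), D(h)) = -1056 + (1/4)*(-1/2)*(-2 - 1/2) = -1056 + (1/4)*(-1/2)*(-5/2) = -1056 + 5/16 = -16891/16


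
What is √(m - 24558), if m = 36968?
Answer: √12410 ≈ 111.40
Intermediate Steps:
√(m - 24558) = √(36968 - 24558) = √12410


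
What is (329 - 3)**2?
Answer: 106276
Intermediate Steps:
(329 - 3)**2 = 326**2 = 106276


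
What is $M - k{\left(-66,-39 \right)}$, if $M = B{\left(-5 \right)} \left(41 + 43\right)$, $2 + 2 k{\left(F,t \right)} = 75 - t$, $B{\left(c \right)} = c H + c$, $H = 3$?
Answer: $-1736$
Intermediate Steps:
$B{\left(c \right)} = 4 c$ ($B{\left(c \right)} = c 3 + c = 3 c + c = 4 c$)
$k{\left(F,t \right)} = \frac{73}{2} - \frac{t}{2}$ ($k{\left(F,t \right)} = -1 + \frac{75 - t}{2} = -1 - \left(- \frac{75}{2} + \frac{t}{2}\right) = \frac{73}{2} - \frac{t}{2}$)
$M = -1680$ ($M = 4 \left(-5\right) \left(41 + 43\right) = \left(-20\right) 84 = -1680$)
$M - k{\left(-66,-39 \right)} = -1680 - \left(\frac{73}{2} - - \frac{39}{2}\right) = -1680 - \left(\frac{73}{2} + \frac{39}{2}\right) = -1680 - 56 = -1736$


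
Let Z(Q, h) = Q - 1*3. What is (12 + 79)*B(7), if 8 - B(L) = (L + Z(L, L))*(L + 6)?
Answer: -12285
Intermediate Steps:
Z(Q, h) = -3 + Q (Z(Q, h) = Q - 3 = -3 + Q)
B(L) = 8 - (-3 + 2*L)*(6 + L) (B(L) = 8 - (L + (-3 + L))*(L + 6) = 8 - (-3 + 2*L)*(6 + L))
(12 + 79)*B(7) = (12 + 79)*(26 - 9*7 - 2*7²) = 91*(26 - 63 - 2*49) = 91*(26 - 63 - 98) = 91*(-135) = -12285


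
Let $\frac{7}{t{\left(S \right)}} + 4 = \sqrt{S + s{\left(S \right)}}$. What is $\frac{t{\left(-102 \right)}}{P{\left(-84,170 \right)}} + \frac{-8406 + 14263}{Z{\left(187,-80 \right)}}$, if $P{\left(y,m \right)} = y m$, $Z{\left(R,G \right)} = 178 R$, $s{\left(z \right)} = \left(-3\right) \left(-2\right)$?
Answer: $\frac{578867}{3289440} + \frac{i \sqrt{6}}{57120} \approx 0.17598 + 4.2883 \cdot 10^{-5} i$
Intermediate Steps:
$s{\left(z \right)} = 6$
$t{\left(S \right)} = \frac{7}{-4 + \sqrt{6 + S}}$ ($t{\left(S \right)} = \frac{7}{-4 + \sqrt{S + 6}} = \frac{7}{-4 + \sqrt{6 + S}}$)
$P{\left(y,m \right)} = m y$
$\frac{t{\left(-102 \right)}}{P{\left(-84,170 \right)}} + \frac{-8406 + 14263}{Z{\left(187,-80 \right)}} = \frac{7 \frac{1}{-4 + \sqrt{6 - 102}}}{170 \left(-84\right)} + \frac{-8406 + 14263}{178 \cdot 187} = \frac{7 \frac{1}{-4 + \sqrt{-96}}}{-14280} + \frac{5857}{33286} = \frac{7}{-4 + 4 i \sqrt{6}} \left(- \frac{1}{14280}\right) + 5857 \cdot \frac{1}{33286} = - \frac{1}{2040 \left(-4 + 4 i \sqrt{6}\right)} + \frac{5857}{33286} = \frac{5857}{33286} - \frac{1}{2040 \left(-4 + 4 i \sqrt{6}\right)}$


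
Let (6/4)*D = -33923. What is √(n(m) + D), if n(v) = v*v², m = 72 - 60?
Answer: I*√187986/3 ≈ 144.52*I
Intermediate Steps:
D = -67846/3 (D = (⅔)*(-33923) = -67846/3 ≈ -22615.)
m = 12
n(v) = v³
√(n(m) + D) = √(12³ - 67846/3) = √(1728 - 67846/3) = √(-62662/3) = I*√187986/3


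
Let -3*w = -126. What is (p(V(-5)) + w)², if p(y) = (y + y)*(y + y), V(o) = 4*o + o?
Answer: 6461764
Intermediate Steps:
V(o) = 5*o
w = 42 (w = -⅓*(-126) = 42)
p(y) = 4*y² (p(y) = (2*y)*(2*y) = 4*y²)
(p(V(-5)) + w)² = (4*(5*(-5))² + 42)² = (4*(-25)² + 42)² = (4*625 + 42)² = (2500 + 42)² = 2542² = 6461764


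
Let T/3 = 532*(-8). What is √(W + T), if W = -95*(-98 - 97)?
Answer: √5757 ≈ 75.875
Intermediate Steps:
W = 18525 (W = -95*(-195) = 18525)
T = -12768 (T = 3*(532*(-8)) = 3*(-4256) = -12768)
√(W + T) = √(18525 - 12768) = √5757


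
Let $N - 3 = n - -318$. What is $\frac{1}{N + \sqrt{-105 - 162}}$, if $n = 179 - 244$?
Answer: $\frac{256}{65803} - \frac{i \sqrt{267}}{65803} \approx 0.0038904 - 0.00024832 i$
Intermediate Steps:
$n = -65$
$N = 256$ ($N = 3 - -253 = 3 + \left(-65 + 318\right) = 3 + 253 = 256$)
$\frac{1}{N + \sqrt{-105 - 162}} = \frac{1}{256 + \sqrt{-105 - 162}} = \frac{1}{256 + \sqrt{-267}} = \frac{1}{256 + i \sqrt{267}}$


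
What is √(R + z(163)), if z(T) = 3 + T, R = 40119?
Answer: √40285 ≈ 200.71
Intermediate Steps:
√(R + z(163)) = √(40119 + (3 + 163)) = √(40119 + 166) = √40285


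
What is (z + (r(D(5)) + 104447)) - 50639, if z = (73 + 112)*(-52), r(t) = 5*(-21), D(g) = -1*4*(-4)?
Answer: 44083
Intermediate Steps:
D(g) = 16 (D(g) = -4*(-4) = 16)
r(t) = -105
z = -9620 (z = 185*(-52) = -9620)
(z + (r(D(5)) + 104447)) - 50639 = (-9620 + (-105 + 104447)) - 50639 = (-9620 + 104342) - 50639 = 94722 - 50639 = 44083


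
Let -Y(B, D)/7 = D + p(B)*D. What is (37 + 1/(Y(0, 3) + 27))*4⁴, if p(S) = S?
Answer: 28544/3 ≈ 9514.7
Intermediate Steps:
Y(B, D) = -7*D - 7*B*D (Y(B, D) = -7*(D + B*D) = -7*D - 7*B*D)
(37 + 1/(Y(0, 3) + 27))*4⁴ = (37 + 1/(-7*3*(1 + 0) + 27))*4⁴ = (37 + 1/(-7*3*1 + 27))*256 = (37 + 1/(-21 + 27))*256 = (37 + 1/6)*256 = (37 + ⅙)*256 = (223/6)*256 = 28544/3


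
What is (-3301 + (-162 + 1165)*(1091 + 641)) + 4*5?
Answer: 1733915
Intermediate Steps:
(-3301 + (-162 + 1165)*(1091 + 641)) + 4*5 = (-3301 + 1003*1732) + 20 = (-3301 + 1737196) + 20 = 1733895 + 20 = 1733915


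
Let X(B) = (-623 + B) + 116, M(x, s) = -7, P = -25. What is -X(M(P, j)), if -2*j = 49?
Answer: 514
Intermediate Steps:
j = -49/2 (j = -½*49 = -49/2 ≈ -24.500)
X(B) = -507 + B
-X(M(P, j)) = -(-507 - 7) = -1*(-514) = 514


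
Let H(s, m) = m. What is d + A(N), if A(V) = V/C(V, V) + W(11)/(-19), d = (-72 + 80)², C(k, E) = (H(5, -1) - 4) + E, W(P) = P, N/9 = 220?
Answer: 483499/7505 ≈ 64.424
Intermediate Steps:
N = 1980 (N = 9*220 = 1980)
C(k, E) = -5 + E (C(k, E) = (-1 - 4) + E = -5 + E)
d = 64 (d = 8² = 64)
A(V) = -11/19 + V/(-5 + V) (A(V) = V/(-5 + V) + 11/(-19) = V/(-5 + V) + 11*(-1/19) = V/(-5 + V) - 11/19 = -11/19 + V/(-5 + V))
d + A(N) = 64 + (55 + 8*1980)/(19*(-5 + 1980)) = 64 + (1/19)*(55 + 15840)/1975 = 64 + (1/19)*(1/1975)*15895 = 64 + 3179/7505 = 483499/7505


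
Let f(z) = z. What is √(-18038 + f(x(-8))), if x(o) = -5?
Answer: I*√18043 ≈ 134.32*I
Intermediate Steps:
√(-18038 + f(x(-8))) = √(-18038 - 5) = √(-18043) = I*√18043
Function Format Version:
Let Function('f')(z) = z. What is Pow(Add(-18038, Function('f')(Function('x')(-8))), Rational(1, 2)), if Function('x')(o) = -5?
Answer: Mul(I, Pow(18043, Rational(1, 2))) ≈ Mul(134.32, I)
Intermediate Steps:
Pow(Add(-18038, Function('f')(Function('x')(-8))), Rational(1, 2)) = Pow(Add(-18038, -5), Rational(1, 2)) = Pow(-18043, Rational(1, 2)) = Mul(I, Pow(18043, Rational(1, 2)))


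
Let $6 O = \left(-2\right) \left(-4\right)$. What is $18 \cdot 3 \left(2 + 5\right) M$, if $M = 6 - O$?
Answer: $1764$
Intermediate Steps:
$O = \frac{4}{3}$ ($O = \frac{\left(-2\right) \left(-4\right)}{6} = \frac{1}{6} \cdot 8 = \frac{4}{3} \approx 1.3333$)
$M = \frac{14}{3}$ ($M = 6 - \frac{4}{3} = \frac{14}{3} \approx 4.6667$)
$18 \cdot 3 \left(2 + 5\right) M = 18 \cdot 3 \left(2 + 5\right) \frac{14}{3} = 54 \cdot 7 \cdot \frac{14}{3} = 54 \cdot \frac{98}{3} = 1764$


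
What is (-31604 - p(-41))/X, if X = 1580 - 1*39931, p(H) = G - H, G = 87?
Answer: 31732/38351 ≈ 0.82741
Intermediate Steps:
p(H) = 87 - H
X = -38351 (X = 1580 - 39931 = -38351)
(-31604 - p(-41))/X = (-31604 - (87 - 1*(-41)))/(-38351) = (-31604 - (87 + 41))*(-1/38351) = (-31604 - 1*128)*(-1/38351) = (-31604 - 128)*(-1/38351) = -31732*(-1/38351) = 31732/38351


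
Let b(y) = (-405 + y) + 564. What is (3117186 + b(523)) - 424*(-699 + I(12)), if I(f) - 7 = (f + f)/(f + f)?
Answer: 3410852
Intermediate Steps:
I(f) = 8 (I(f) = 7 + (f + f)/(f + f) = 7 + (2*f)/((2*f)) = 7 + (2*f)*(1/(2*f)) = 7 + 1 = 8)
b(y) = 159 + y
(3117186 + b(523)) - 424*(-699 + I(12)) = (3117186 + (159 + 523)) - 424*(-699 + 8) = (3117186 + 682) - 424*(-691) = 3117868 + 292984 = 3410852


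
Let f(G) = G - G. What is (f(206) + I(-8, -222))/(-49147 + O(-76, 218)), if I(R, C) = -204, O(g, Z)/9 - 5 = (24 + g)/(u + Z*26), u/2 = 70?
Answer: 98736/23765407 ≈ 0.0041546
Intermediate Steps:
u = 140 (u = 2*70 = 140)
O(g, Z) = 45 + 9*(24 + g)/(140 + 26*Z) (O(g, Z) = 45 + 9*((24 + g)/(140 + Z*26)) = 45 + 9*((24 + g)/(140 + 26*Z)) = 45 + 9*(24 + g)/(140 + 26*Z))
f(G) = 0
(f(206) + I(-8, -222))/(-49147 + O(-76, 218)) = (0 - 204)/(-49147 + 9*(724 - 76 + 130*218)/(2*(70 + 13*218))) = -204/(-49147 + 9*(724 - 76 + 28340)/(2*(70 + 2834))) = -204/(-49147 + (9/2)*28988/2904) = -204/(-49147 + (9/2)*(1/2904)*28988) = -204/(-49147 + 21741/484) = -204/(-23765407/484) = -204*(-484/23765407) = 98736/23765407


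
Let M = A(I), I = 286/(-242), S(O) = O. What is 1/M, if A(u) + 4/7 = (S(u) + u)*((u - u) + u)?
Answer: 847/1882 ≈ 0.45005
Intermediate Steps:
I = -13/11 (I = 286*(-1/242) = -13/11 ≈ -1.1818)
A(u) = -4/7 + 2*u² (A(u) = -4/7 + (u + u)*((u - u) + u) = -4/7 + (2*u)*(0 + u) = -4/7 + (2*u)*u = -4/7 + 2*u²)
M = 1882/847 (M = -4/7 + 2*(-13/11)² = -4/7 + 2*(169/121) = -4/7 + 338/121 = 1882/847 ≈ 2.2220)
1/M = 1/(1882/847) = 847/1882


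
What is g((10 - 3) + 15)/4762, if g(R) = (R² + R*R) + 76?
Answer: 522/2381 ≈ 0.21924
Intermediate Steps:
g(R) = 76 + 2*R² (g(R) = (R² + R²) + 76 = 2*R² + 76 = 76 + 2*R²)
g((10 - 3) + 15)/4762 = (76 + 2*((10 - 3) + 15)²)/4762 = (76 + 2*(7 + 15)²)*(1/4762) = (76 + 2*22²)*(1/4762) = (76 + 2*484)*(1/4762) = (76 + 968)*(1/4762) = 1044*(1/4762) = 522/2381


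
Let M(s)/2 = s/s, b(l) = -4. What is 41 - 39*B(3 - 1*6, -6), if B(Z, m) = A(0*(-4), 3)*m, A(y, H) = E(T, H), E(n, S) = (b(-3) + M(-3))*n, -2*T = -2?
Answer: -427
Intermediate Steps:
T = 1 (T = -1/2*(-2) = 1)
M(s) = 2 (M(s) = 2*(s/s) = 2*1 = 2)
E(n, S) = -2*n (E(n, S) = (-4 + 2)*n = -2*n)
A(y, H) = -2 (A(y, H) = -2*1 = -2)
B(Z, m) = -2*m
41 - 39*B(3 - 1*6, -6) = 41 - (-78)*(-6) = 41 - 39*12 = 41 - 468 = -427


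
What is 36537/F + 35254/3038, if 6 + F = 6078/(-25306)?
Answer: -7535978140/1289631 ≈ -5843.5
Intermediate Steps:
F = -78957/12653 (F = -6 + 6078/(-25306) = -6 + 6078*(-1/25306) = -6 - 3039/12653 = -78957/12653 ≈ -6.2402)
36537/F + 35254/3038 = 36537/(-78957/12653) + 35254/3038 = 36537*(-12653/78957) + 35254*(1/3038) = -154100887/26319 + 17627/1519 = -7535978140/1289631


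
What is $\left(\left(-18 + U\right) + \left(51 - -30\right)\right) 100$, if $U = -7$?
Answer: $5600$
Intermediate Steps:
$\left(\left(-18 + U\right) + \left(51 - -30\right)\right) 100 = \left(\left(-18 - 7\right) + \left(51 - -30\right)\right) 100 = \left(-25 + \left(51 + 30\right)\right) 100 = \left(-25 + 81\right) 100 = 56 \cdot 100 = 5600$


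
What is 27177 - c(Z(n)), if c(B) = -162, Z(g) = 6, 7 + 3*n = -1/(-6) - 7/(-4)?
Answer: 27339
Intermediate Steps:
n = -61/36 (n = -7/3 + (-1/(-6) - 7/(-4))/3 = -7/3 + (-1*(-1/6) - 7*(-1/4))/3 = -7/3 + (1/6 + 7/4)/3 = -7/3 + (1/3)*(23/12) = -7/3 + 23/36 = -61/36 ≈ -1.6944)
27177 - c(Z(n)) = 27177 - 1*(-162) = 27177 + 162 = 27339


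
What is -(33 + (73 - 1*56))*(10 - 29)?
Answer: 950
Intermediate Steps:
-(33 + (73 - 1*56))*(10 - 29) = -(33 + (73 - 56))*(-19) = -(33 + 17)*(-19) = -50*(-19) = -1*(-950) = 950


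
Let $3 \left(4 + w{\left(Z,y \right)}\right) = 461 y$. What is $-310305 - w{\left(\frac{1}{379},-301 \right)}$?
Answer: $- \frac{792142}{3} \approx -2.6405 \cdot 10^{5}$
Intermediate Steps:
$w{\left(Z,y \right)} = -4 + \frac{461 y}{3}$
$-310305 - w{\left(\frac{1}{379},-301 \right)} = -310305 - \left(-4 + \frac{461}{3} \left(-301\right)\right) = -310305 - \left(-4 - \frac{138761}{3}\right) = -310305 - - \frac{138773}{3} = -310305 + \frac{138773}{3} = - \frac{792142}{3}$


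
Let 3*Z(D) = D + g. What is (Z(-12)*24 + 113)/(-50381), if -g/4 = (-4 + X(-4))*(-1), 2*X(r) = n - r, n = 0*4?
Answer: 47/50381 ≈ 0.00093289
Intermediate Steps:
n = 0
X(r) = -r/2 (X(r) = (0 - r)/2 = (-r)/2 = -r/2)
g = -8 (g = -4*(-4 - 1/2*(-4))*(-1) = -4*(-4 + 2)*(-1) = -(-8)*(-1) = -4*2 = -8)
Z(D) = -8/3 + D/3 (Z(D) = (D - 8)/3 = (-8 + D)/3 = -8/3 + D/3)
(Z(-12)*24 + 113)/(-50381) = ((-8/3 + (1/3)*(-12))*24 + 113)/(-50381) = ((-8/3 - 4)*24 + 113)*(-1/50381) = (-20/3*24 + 113)*(-1/50381) = (-160 + 113)*(-1/50381) = -47*(-1/50381) = 47/50381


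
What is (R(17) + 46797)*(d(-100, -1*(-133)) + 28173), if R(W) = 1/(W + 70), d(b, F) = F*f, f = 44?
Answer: 138527343500/87 ≈ 1.5923e+9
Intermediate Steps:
d(b, F) = 44*F (d(b, F) = F*44 = 44*F)
R(W) = 1/(70 + W)
(R(17) + 46797)*(d(-100, -1*(-133)) + 28173) = (1/(70 + 17) + 46797)*(44*(-1*(-133)) + 28173) = (1/87 + 46797)*(44*133 + 28173) = (1/87 + 46797)*(5852 + 28173) = (4071340/87)*34025 = 138527343500/87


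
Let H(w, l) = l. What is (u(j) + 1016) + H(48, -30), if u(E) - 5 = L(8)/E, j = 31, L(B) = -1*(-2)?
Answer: 30723/31 ≈ 991.06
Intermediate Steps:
L(B) = 2
u(E) = 5 + 2/E
(u(j) + 1016) + H(48, -30) = ((5 + 2/31) + 1016) - 30 = (157/31 + 1016) - 30 = 31653/31 - 30 = 30723/31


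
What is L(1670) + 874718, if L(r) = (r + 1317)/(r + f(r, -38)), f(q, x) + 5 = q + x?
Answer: 2883948233/3297 ≈ 8.7472e+5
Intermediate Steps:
f(q, x) = -5 + q + x (f(q, x) = -5 + (q + x) = -5 + q + x)
L(r) = (1317 + r)/(-43 + 2*r) (L(r) = (r + 1317)/(r + (-5 + r - 38)) = (1317 + r)/(r + (-43 + r)) = (1317 + r)/(-43 + 2*r))
L(1670) + 874718 = (1317 + 1670)/(-43 + 2*1670) + 874718 = 2987/(-43 + 3340) + 874718 = 2987/3297 + 874718 = 2883948233/3297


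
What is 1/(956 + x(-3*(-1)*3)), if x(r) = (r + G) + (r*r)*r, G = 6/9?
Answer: 3/5084 ≈ 0.00059009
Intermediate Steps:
G = ⅔ (G = 6*(⅑) = ⅔ ≈ 0.66667)
x(r) = ⅔ + r + r³ (x(r) = (r + ⅔) + (r*r)*r = (⅔ + r) + r²*r = (⅔ + r) + r³ = ⅔ + r + r³)
1/(956 + x(-3*(-1)*3)) = 1/(956 + (⅔ - 3*(-1)*3 + (-3*(-1)*3)³)) = 1/(956 + (⅔ + 3*3 + (3*3)³)) = 1/(956 + (⅔ + 9 + 9³)) = 1/(956 + (⅔ + 9 + 729)) = 1/(956 + 2216/3) = 1/(5084/3) = 3/5084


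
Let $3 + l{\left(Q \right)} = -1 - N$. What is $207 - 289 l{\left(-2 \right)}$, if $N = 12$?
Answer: $4831$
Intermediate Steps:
$l{\left(Q \right)} = -16$ ($l{\left(Q \right)} = -3 - 13 = -16$)
$207 - 289 l{\left(-2 \right)} = 207 - -4624 = 207 + 4624 = 4831$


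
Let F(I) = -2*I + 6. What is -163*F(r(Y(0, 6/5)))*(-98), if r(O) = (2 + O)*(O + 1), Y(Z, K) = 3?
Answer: -543116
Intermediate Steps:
r(O) = (1 + O)*(2 + O) (r(O) = (2 + O)*(1 + O) = (1 + O)*(2 + O))
F(I) = 6 - 2*I
-163*F(r(Y(0, 6/5)))*(-98) = -163*(6 - 2*(2 + 3² + 3*3))*(-98) = -163*(6 - 2*(2 + 9 + 9))*(-98) = -163*(6 - 2*20)*(-98) = -163*(6 - 40)*(-98) = -163*(-34)*(-98) = 5542*(-98) = -543116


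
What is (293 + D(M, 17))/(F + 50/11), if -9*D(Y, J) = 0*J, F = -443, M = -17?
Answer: -3223/4823 ≈ -0.66826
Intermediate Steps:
D(Y, J) = 0 (D(Y, J) = -0*J = -⅑*0 = 0)
(293 + D(M, 17))/(F + 50/11) = (293 + 0)/(-443 + 50/11) = 293/(-443 + 50*(1/11)) = 293/(-443 + 50/11) = 293/(-4823/11) = 293*(-11/4823) = -3223/4823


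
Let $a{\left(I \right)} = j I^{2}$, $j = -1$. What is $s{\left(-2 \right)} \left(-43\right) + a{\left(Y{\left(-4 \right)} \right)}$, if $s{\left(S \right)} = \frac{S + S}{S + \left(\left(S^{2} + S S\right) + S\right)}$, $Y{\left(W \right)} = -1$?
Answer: $42$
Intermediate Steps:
$s{\left(S \right)} = \frac{2 S}{2 S + 2 S^{2}}$ ($s{\left(S \right)} = \frac{2 S}{S + \left(\left(S^{2} + S^{2}\right) + S\right)} = \frac{2 S}{S + \left(2 S^{2} + S\right)} = \frac{2 S}{S + \left(S + 2 S^{2}\right)} = \frac{2 S}{2 S + 2 S^{2}}$)
$a{\left(I \right)} = - I^{2}$
$s{\left(-2 \right)} \left(-43\right) + a{\left(Y{\left(-4 \right)} \right)} = \frac{1}{1 - 2} \left(-43\right) - \left(-1\right)^{2} = \frac{1}{-1} \left(-43\right) - 1 = \left(-1\right) \left(-43\right) - 1 = 43 - 1 = 42$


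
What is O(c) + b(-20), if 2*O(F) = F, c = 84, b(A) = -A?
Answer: 62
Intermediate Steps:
O(F) = F/2
O(c) + b(-20) = (1/2)*84 - 1*(-20) = 42 + 20 = 62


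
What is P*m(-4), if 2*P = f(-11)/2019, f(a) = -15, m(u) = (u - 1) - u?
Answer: 5/1346 ≈ 0.0037147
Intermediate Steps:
m(u) = -1 (m(u) = (-1 + u) - u = -1)
P = -5/1346 (P = (-15/2019)/2 = (-15*1/2019)/2 = (½)*(-5/673) = -5/1346 ≈ -0.0037147)
P*m(-4) = -5/1346*(-1) = 5/1346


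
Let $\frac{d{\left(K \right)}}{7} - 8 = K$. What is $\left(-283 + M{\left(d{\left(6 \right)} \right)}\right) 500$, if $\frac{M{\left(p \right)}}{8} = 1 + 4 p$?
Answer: $1430500$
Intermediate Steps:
$d{\left(K \right)} = 56 + 7 K$
$M{\left(p \right)} = 8 + 32 p$ ($M{\left(p \right)} = 8 \left(1 + 4 p\right) = 8 + 32 p$)
$\left(-283 + M{\left(d{\left(6 \right)} \right)}\right) 500 = \left(-283 + \left(8 + 32 \left(56 + 7 \cdot 6\right)\right)\right) 500 = \left(-283 + \left(8 + 32 \left(56 + 42\right)\right)\right) 500 = \left(-283 + \left(8 + 32 \cdot 98\right)\right) 500 = \left(-283 + \left(8 + 3136\right)\right) 500 = \left(-283 + 3144\right) 500 = 2861 \cdot 500 = 1430500$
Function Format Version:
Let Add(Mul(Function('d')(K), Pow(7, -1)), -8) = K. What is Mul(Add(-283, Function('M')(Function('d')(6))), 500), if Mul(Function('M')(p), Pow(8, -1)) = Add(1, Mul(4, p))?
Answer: 1430500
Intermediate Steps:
Function('d')(K) = Add(56, Mul(7, K))
Function('M')(p) = Add(8, Mul(32, p)) (Function('M')(p) = Mul(8, Add(1, Mul(4, p))) = Add(8, Mul(32, p)))
Mul(Add(-283, Function('M')(Function('d')(6))), 500) = Mul(Add(-283, Add(8, Mul(32, Add(56, Mul(7, 6))))), 500) = Mul(Add(-283, Add(8, Mul(32, Add(56, 42)))), 500) = Mul(Add(-283, Add(8, Mul(32, 98))), 500) = Mul(Add(-283, Add(8, 3136)), 500) = Mul(Add(-283, 3144), 500) = Mul(2861, 500) = 1430500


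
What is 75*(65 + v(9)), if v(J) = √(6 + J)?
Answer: 4875 + 75*√15 ≈ 5165.5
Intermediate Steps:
75*(65 + v(9)) = 75*(65 + √(6 + 9)) = 75*(65 + √15) = 4875 + 75*√15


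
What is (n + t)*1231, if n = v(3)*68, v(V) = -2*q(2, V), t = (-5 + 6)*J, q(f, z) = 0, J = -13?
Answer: -16003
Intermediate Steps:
t = -13 (t = (-5 + 6)*(-13) = 1*(-13) = -13)
v(V) = 0 (v(V) = -2*0 = 0)
n = 0 (n = 0*68 = 0)
(n + t)*1231 = (0 - 13)*1231 = -13*1231 = -16003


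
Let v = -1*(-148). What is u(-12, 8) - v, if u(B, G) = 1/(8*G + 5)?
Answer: -10211/69 ≈ -147.99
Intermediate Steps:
u(B, G) = 1/(5 + 8*G)
v = 148
u(-12, 8) - v = 1/(5 + 8*8) - 1*148 = 1/(5 + 64) - 148 = 1/69 - 148 = -10211/69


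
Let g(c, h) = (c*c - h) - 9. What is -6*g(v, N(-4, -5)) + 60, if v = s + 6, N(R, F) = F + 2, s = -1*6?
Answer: 96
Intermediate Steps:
s = -6
N(R, F) = 2 + F
v = 0 (v = -6 + 6 = 0)
g(c, h) = -9 + c² - h (g(c, h) = (c² - h) - 9 = -9 + c² - h)
-6*g(v, N(-4, -5)) + 60 = -6*(-9 + 0² - (2 - 5)) + 60 = -6*(-9 + 0 - 1*(-3)) + 60 = -6*(-9 + 0 + 3) + 60 = -6*(-6) + 60 = 36 + 60 = 96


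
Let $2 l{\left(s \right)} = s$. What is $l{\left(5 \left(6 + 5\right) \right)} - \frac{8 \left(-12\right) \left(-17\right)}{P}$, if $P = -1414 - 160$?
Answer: $\frac{44917}{1574} \approx 28.537$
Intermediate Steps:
$P = -1574$
$l{\left(s \right)} = \frac{s}{2}$
$l{\left(5 \left(6 + 5\right) \right)} - \frac{8 \left(-12\right) \left(-17\right)}{P} = \frac{5 \left(6 + 5\right)}{2} - \frac{8 \left(-12\right) \left(-17\right)}{-1574} = \frac{5 \cdot 11}{2} - \left(-96\right) \left(-17\right) \left(- \frac{1}{1574}\right) = \frac{1}{2} \cdot 55 - 1632 \left(- \frac{1}{1574}\right) = \frac{55}{2} - - \frac{816}{787} = \frac{55}{2} + \frac{816}{787} = \frac{44917}{1574}$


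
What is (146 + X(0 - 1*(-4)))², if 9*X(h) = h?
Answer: 1737124/81 ≈ 21446.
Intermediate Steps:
X(h) = h/9
(146 + X(0 - 1*(-4)))² = (146 + (0 - 1*(-4))/9)² = (146 + (0 + 4)/9)² = (146 + (⅑)*4)² = (146 + 4/9)² = (1318/9)² = 1737124/81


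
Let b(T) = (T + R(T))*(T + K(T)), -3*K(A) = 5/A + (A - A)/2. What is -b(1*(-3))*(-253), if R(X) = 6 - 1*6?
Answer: 5566/3 ≈ 1855.3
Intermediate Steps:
R(X) = 0 (R(X) = 6 - 6 = 0)
K(A) = -5/(3*A) (K(A) = -(5/A + (A - A)/2)/3 = -(5/A + 0*(½))/3 = -(5/A + 0)/3 = -5/(3*A))
b(T) = T*(T - 5/(3*T)) (b(T) = (T + 0)*(T - 5/(3*T)) = T*(T - 5/(3*T)))
-b(1*(-3))*(-253) = -(-5/3 + (1*(-3))²)*(-253) = -(-5/3 + (-3)²)*(-253) = -(-5/3 + 9)*(-253) = -22*(-253)/3 = -1*(-5566/3) = 5566/3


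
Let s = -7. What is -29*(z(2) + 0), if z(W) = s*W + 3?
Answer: 319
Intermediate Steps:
z(W) = 3 - 7*W (z(W) = -7*W + 3 = 3 - 7*W)
-29*(z(2) + 0) = -29*((3 - 7*2) + 0) = -29*((3 - 14) + 0) = -29*(-11 + 0) = -29*(-11) = 319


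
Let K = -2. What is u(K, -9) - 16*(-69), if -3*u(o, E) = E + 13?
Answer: 3308/3 ≈ 1102.7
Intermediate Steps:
u(o, E) = -13/3 - E/3 (u(o, E) = -(E + 13)/3 = -(13 + E)/3 = -13/3 - E/3)
u(K, -9) - 16*(-69) = (-13/3 - ⅓*(-9)) - 16*(-69) = (-13/3 + 3) + 1104 = -4/3 + 1104 = 3308/3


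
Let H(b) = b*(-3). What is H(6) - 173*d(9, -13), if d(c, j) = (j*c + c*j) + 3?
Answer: 39945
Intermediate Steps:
d(c, j) = 3 + 2*c*j (d(c, j) = (c*j + c*j) + 3 = 2*c*j + 3 = 3 + 2*c*j)
H(b) = -3*b
H(6) - 173*d(9, -13) = -3*6 - 173*(3 + 2*9*(-13)) = -18 - 173*(3 - 234) = -18 - 173*(-231) = -18 + 39963 = 39945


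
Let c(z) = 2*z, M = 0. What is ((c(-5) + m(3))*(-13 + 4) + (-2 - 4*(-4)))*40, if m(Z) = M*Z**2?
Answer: 4160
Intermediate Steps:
m(Z) = 0 (m(Z) = 0*Z**2 = 0)
((c(-5) + m(3))*(-13 + 4) + (-2 - 4*(-4)))*40 = ((2*(-5) + 0)*(-13 + 4) + (-2 - 4*(-4)))*40 = ((-10 + 0)*(-9) + (-2 + 16))*40 = (-10*(-9) + 14)*40 = (90 + 14)*40 = 104*40 = 4160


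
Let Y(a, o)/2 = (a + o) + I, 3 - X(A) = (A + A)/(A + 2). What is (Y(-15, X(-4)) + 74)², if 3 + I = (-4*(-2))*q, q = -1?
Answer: 400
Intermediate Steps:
X(A) = 3 - 2*A/(2 + A) (X(A) = 3 - (A + A)/(A + 2) = 3 - 2*A/(2 + A))
I = -11 (I = -3 - 4*(-2)*(-1) = -3 + 8*(-1) = -3 - 8 = -11)
Y(a, o) = -22 + 2*a + 2*o (Y(a, o) = 2*((a + o) - 11) = 2*(-11 + a + o) = -22 + 2*a + 2*o)
(Y(-15, X(-4)) + 74)² = ((-22 + 2*(-15) + 2*((6 - 4)/(2 - 4))) + 74)² = ((-22 - 30 + 2*(2/(-2))) + 74)² = ((-22 - 30 + 2*(-½*2)) + 74)² = ((-22 - 30 + 2*(-1)) + 74)² = ((-22 - 30 - 2) + 74)² = (-54 + 74)² = 20² = 400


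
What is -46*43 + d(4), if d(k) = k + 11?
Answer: -1963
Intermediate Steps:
d(k) = 11 + k
-46*43 + d(4) = -46*43 + (11 + 4) = -1978 + 15 = -1963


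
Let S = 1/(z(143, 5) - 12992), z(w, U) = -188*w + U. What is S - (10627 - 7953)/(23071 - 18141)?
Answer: -53309992/98282015 ≈ -0.54242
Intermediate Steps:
z(w, U) = U - 188*w
S = -1/39871 (S = 1/((5 - 188*143) - 12992) = 1/((5 - 26884) - 12992) = 1/(-26879 - 12992) = 1/(-39871) = -1/39871 ≈ -2.5081e-5)
S - (10627 - 7953)/(23071 - 18141) = -1/39871 - (10627 - 7953)/(23071 - 18141) = -1/39871 - 2674/4930 = -1/39871 - 1*1337/2465 = -1/39871 - 1337/2465 = -53309992/98282015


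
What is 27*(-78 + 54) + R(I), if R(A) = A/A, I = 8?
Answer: -647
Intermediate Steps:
R(A) = 1
27*(-78 + 54) + R(I) = 27*(-78 + 54) + 1 = 27*(-24) + 1 = -648 + 1 = -647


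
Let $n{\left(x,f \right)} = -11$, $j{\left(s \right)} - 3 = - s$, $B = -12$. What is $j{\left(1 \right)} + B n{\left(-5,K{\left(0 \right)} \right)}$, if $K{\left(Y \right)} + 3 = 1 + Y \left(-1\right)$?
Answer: $134$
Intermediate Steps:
$K{\left(Y \right)} = -2 - Y$ ($K{\left(Y \right)} = -3 + \left(1 + Y \left(-1\right)\right) = -3 - \left(-1 + Y\right) = -2 - Y$)
$j{\left(s \right)} = 3 - s$
$j{\left(1 \right)} + B n{\left(-5,K{\left(0 \right)} \right)} = \left(3 - 1\right) - -132 = \left(3 - 1\right) + 132 = 2 + 132 = 134$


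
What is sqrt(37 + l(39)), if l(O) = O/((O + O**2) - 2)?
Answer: sqrt(89873230)/1558 ≈ 6.0848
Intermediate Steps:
l(O) = O/(-2 + O + O**2)
sqrt(37 + l(39)) = sqrt(37 + 39/(-2 + 39 + 39**2)) = sqrt(37 + 39/(-2 + 39 + 1521)) = sqrt(37 + 39/1558) = sqrt(57685/1558) = sqrt(89873230)/1558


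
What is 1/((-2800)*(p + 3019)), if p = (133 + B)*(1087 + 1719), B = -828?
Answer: 1/5452022800 ≈ 1.8342e-10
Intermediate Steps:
p = -1950170 (p = (133 - 828)*(1087 + 1719) = -695*2806 = -1950170)
1/((-2800)*(p + 3019)) = 1/((-2800)*(-1950170 + 3019)) = -1/2800/(-1947151) = -1/2800*(-1/1947151) = 1/5452022800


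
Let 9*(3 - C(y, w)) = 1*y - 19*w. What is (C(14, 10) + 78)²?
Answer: 819025/81 ≈ 10111.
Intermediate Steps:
C(y, w) = 3 - y/9 + 19*w/9 (C(y, w) = 3 - (1*y - 19*w)/9 = 3 - (y - 19*w)/9 = 3 + (-y/9 + 19*w/9) = 3 - y/9 + 19*w/9)
(C(14, 10) + 78)² = ((3 - ⅑*14 + (19/9)*10) + 78)² = ((3 - 14/9 + 190/9) + 78)² = (203/9 + 78)² = (905/9)² = 819025/81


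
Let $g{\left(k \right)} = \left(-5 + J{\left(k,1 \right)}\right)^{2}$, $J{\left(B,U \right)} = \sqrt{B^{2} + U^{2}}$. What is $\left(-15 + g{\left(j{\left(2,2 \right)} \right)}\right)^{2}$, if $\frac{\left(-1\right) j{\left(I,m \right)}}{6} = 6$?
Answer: $1837949 - 26140 \sqrt{1297} \approx 8.9655 \cdot 10^{5}$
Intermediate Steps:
$j{\left(I,m \right)} = -36$ ($j{\left(I,m \right)} = \left(-6\right) 6 = -36$)
$g{\left(k \right)} = \left(-5 + \sqrt{1 + k^{2}}\right)^{2}$ ($g{\left(k \right)} = \left(-5 + \sqrt{k^{2} + 1^{2}}\right)^{2} = \left(-5 + \sqrt{k^{2} + 1}\right)^{2} = \left(-5 + \sqrt{1 + k^{2}}\right)^{2}$)
$\left(-15 + g{\left(j{\left(2,2 \right)} \right)}\right)^{2} = \left(-15 + \left(-5 + \sqrt{1 + \left(-36\right)^{2}}\right)^{2}\right)^{2} = \left(-15 + \left(-5 + \sqrt{1 + 1296}\right)^{2}\right)^{2} = \left(-15 + \left(-5 + \sqrt{1297}\right)^{2}\right)^{2}$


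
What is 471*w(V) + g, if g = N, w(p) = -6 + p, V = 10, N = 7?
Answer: 1891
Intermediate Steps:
g = 7
471*w(V) + g = 471*(-6 + 10) + 7 = 471*4 + 7 = 1884 + 7 = 1891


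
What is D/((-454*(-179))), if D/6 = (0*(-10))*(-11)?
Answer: 0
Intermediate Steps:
D = 0 (D = 6*((0*(-10))*(-11)) = 6*(0*(-11)) = 6*0 = 0)
D/((-454*(-179))) = 0/((-454*(-179))) = 0/81266 = 0*(1/81266) = 0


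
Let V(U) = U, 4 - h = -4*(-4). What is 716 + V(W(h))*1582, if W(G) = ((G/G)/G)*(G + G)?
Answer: 3880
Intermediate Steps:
h = -12 (h = 4 - (-4)*(-4) = 4 - 1*16 = 4 - 16 = -12)
W(G) = 2 (W(G) = (1/G)*(2*G) = (2*G)/G = 2)
716 + V(W(h))*1582 = 716 + 2*1582 = 716 + 3164 = 3880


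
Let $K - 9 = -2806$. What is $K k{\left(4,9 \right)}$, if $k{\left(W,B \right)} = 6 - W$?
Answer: $-5594$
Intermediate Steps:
$K = -2797$ ($K = 9 - 2806 = -2797$)
$K k{\left(4,9 \right)} = - 2797 \left(6 - 4\right) = \left(-2797\right) 2 = -5594$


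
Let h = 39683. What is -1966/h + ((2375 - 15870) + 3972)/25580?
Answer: -428191489/1015091140 ≈ -0.42183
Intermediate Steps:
-1966/h + ((2375 - 15870) + 3972)/25580 = -1966/39683 + ((2375 - 15870) + 3972)/25580 = -1966*1/39683 + (-13495 + 3972)*(1/25580) = -1966/39683 - 9523*1/25580 = -1966/39683 - 9523/25580 = -428191489/1015091140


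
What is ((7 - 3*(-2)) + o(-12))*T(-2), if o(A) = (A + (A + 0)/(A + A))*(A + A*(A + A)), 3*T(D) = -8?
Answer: 25288/3 ≈ 8429.3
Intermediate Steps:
T(D) = -8/3 (T(D) = (1/3)*(-8) = -8/3)
o(A) = (1/2 + A)*(A + 2*A**2) (o(A) = (A + A/((2*A)))*(A + A*(2*A)) = (A + A*(1/(2*A)))*(A + 2*A**2) = (A + 1/2)*(A + 2*A**2) = (1/2 + A)*(A + 2*A**2))
((7 - 3*(-2)) + o(-12))*T(-2) = ((7 - 3*(-2)) + (1/2)*(-12)*(1 + 2*(-12))**2)*(-8/3) = ((7 + 6) + (1/2)*(-12)*(1 - 24)**2)*(-8/3) = (13 + (1/2)*(-12)*(-23)**2)*(-8/3) = (13 + (1/2)*(-12)*529)*(-8/3) = (13 - 3174)*(-8/3) = -3161*(-8/3) = 25288/3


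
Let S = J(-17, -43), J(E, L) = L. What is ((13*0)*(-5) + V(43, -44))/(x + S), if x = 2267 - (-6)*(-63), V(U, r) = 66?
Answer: 33/923 ≈ 0.035753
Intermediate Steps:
x = 1889 (x = 2267 - 1*378 = 2267 - 378 = 1889)
S = -43
((13*0)*(-5) + V(43, -44))/(x + S) = ((13*0)*(-5) + 66)/(1889 - 43) = (0*(-5) + 66)/1846 = (0 + 66)*(1/1846) = 66*(1/1846) = 33/923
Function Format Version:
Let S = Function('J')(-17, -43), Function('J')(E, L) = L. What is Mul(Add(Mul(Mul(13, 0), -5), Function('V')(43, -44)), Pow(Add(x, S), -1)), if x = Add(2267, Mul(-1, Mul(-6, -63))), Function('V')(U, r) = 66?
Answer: Rational(33, 923) ≈ 0.035753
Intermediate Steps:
x = 1889 (x = Add(2267, Mul(-1, 378)) = Add(2267, -378) = 1889)
S = -43
Mul(Add(Mul(Mul(13, 0), -5), Function('V')(43, -44)), Pow(Add(x, S), -1)) = Mul(Add(Mul(Mul(13, 0), -5), 66), Pow(Add(1889, -43), -1)) = Mul(Add(Mul(0, -5), 66), Pow(1846, -1)) = Mul(Add(0, 66), Rational(1, 1846)) = Mul(66, Rational(1, 1846)) = Rational(33, 923)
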